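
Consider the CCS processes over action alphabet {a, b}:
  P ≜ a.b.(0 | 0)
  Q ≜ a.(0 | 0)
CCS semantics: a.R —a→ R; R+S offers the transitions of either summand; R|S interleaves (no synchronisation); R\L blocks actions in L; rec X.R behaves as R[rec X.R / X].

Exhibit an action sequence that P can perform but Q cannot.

LTS(P): 3 reachable states
  m0 = a.b.(0 | 0) → =a=> m1
  m1 = b.(0 | 0) → =b=> m2
  m2 = 0 | 0 → (no moves)
LTS(Q): 2 reachable states
  n0 = a.(0 | 0) → =a=> n1
  n1 = 0 | 0 → (no moves)
Trace ⟨ab⟩ through P, begin at {m0}:
  step 1 (a): {m1}
  step 2 (b): {m2}
  ✓ P
Trace ⟨ab⟩ through Q, begin at {n0}:
  step 1 (a): {n1}
  step 2 (b): ∅  — Q cannot continue

ab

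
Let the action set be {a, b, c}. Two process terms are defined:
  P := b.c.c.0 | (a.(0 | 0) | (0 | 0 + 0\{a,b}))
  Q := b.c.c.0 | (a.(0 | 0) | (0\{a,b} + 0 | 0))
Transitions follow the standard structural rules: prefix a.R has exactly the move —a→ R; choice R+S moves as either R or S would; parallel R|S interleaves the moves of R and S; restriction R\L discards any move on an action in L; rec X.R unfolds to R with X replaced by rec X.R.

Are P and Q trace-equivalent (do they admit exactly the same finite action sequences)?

trace-equivalent

Reachable graph of P (8 states):
  p0 = b.c.c.0 | (a.(0 | 0) | (0 | 0 + 0\{a,b})) | =a=> p1, =b=> p2
  p1 = b.c.c.0 | (0 | 0 | (0 | 0 + 0\{a,b})) | =b=> p3
  p2 = c.c.0 | (a.(0 | 0) | (0 | 0 + 0\{a,b})) | =a=> p3, =c=> p4
  p3 = c.c.0 | (0 | 0 | (0 | 0 + 0\{a,b})) | =c=> p5
  p4 = c.0 | (a.(0 | 0) | (0 | 0 + 0\{a,b})) | =a=> p5, =c=> p6
  p5 = c.0 | (0 | 0 | (0 | 0 + 0\{a,b})) | =c=> p7
  p6 = 0 | (a.(0 | 0) | (0 | 0 + 0\{a,b})) | =a=> p7
  p7 = 0 | (0 | 0 | (0 | 0 + 0\{a,b})) | (no moves)
Reachable graph of Q (8 states):
  q0 = b.c.c.0 | (a.(0 | 0) | (0\{a,b} + 0 | 0)) | =a=> q1, =b=> q2
  q1 = b.c.c.0 | (0 | 0 | (0\{a,b} + 0 | 0)) | =b=> q3
  q2 = c.c.0 | (a.(0 | 0) | (0\{a,b} + 0 | 0)) | =a=> q3, =c=> q4
  q3 = c.c.0 | (0 | 0 | (0\{a,b} + 0 | 0)) | =c=> q5
  q4 = c.0 | (a.(0 | 0) | (0\{a,b} + 0 | 0)) | =a=> q5, =c=> q6
  q5 = c.0 | (0 | 0 | (0\{a,b} + 0 | 0)) | =c=> q7
  q6 = 0 | (a.(0 | 0) | (0\{a,b} + 0 | 0)) | =a=> q7
  q7 = 0 | (0 | 0 | (0\{a,b} + 0 | 0)) | (no moves)
Coarsest stable partition (strong bisimilarity classes):
  B0 = {p0, q0}
  B1 = {p1, q1}
  B2 = {p3, q3}
  B3 = {p5, q5}
  B4 = {p7, q7}
  B5 = {p2, q2}
  B6 = {p4, q4}
  B7 = {p6, q6}
p0 ∈ B0, q0 ∈ B0 → same block
Bisimilar ⇒ trace-equivalent.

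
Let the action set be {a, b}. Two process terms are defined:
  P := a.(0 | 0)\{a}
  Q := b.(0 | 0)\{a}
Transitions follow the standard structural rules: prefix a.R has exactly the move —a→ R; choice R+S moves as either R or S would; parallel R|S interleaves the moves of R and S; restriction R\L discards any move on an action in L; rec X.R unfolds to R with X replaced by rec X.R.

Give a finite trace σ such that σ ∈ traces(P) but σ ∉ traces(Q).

P's transition system — 2 states:
  u0 = a.(0 | 0)\{a} → =a=> u1
  u1 = (0 | 0)\{a} → ∅
Q's transition system — 2 states:
  v0 = b.(0 | 0)\{a} → =b=> v1
  v1 = (0 | 0)\{a} → ∅
Executing a from P (initial set {u0}):
  step 1 (a): {u1}
  — P admits the full trace.
Executing a from Q (initial set {v0}):
  step 1 (a): ∅  — Q cannot continue

a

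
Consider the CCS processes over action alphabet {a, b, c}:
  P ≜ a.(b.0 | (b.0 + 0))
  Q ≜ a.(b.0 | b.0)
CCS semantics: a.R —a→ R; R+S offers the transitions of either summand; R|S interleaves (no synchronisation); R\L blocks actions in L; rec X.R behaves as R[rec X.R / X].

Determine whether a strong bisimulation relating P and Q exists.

bisimilar

Reachable graph of P (5 states):
  p0 = a.(b.0 | (b.0 + 0)) ⊢ =a=> p1
  p1 = b.0 | (b.0 + 0) ⊢ =b=> p2, =b=> p3
  p2 = 0 | (b.0 + 0) ⊢ =b=> p4
  p3 = b.0 | 0 ⊢ =b=> p4
  p4 = 0 | 0 ⊢ stopped
Reachable graph of Q (5 states):
  q0 = a.(b.0 | b.0) ⊢ =a=> q1
  q1 = b.0 | b.0 ⊢ =b=> q2, =b=> q3
  q2 = 0 | b.0 ⊢ =b=> q4
  q3 = b.0 | 0 ⊢ =b=> q4
  q4 = 0 | 0 ⊢ stopped
Bisimilarity quotient blocks:
  B0 = {p0, q0}
  B1 = {p1, q1}
  B2 = {p2, p3, q2, q3}
  B3 = {p4, q4}
p0 ∈ B0, q0 ∈ B0 → same block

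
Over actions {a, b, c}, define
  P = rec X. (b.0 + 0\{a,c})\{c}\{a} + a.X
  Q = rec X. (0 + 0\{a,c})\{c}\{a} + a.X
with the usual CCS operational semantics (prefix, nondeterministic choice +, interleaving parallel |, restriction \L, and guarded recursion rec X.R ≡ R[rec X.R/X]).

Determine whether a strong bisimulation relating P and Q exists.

not bisimilar

Reachable graph of P (2 states):
  s0 = rec X. (b.0 + 0\{a,c})\{c}\{a} + a.X has moves ··a··> s0, ··b··> s1
  s1 = 0\{c}\{a} has moves ·
Reachable graph of Q (1 states):
  t0 = rec X. (0 + 0\{a,c})\{c}\{a} + a.X has moves ··a··> t0
Bisimilarity quotient blocks:
  B0 = {s0}
  B1 = {s1}
  B2 = {t0}
s0 ∈ B0, t0 ∈ B2 → different blocks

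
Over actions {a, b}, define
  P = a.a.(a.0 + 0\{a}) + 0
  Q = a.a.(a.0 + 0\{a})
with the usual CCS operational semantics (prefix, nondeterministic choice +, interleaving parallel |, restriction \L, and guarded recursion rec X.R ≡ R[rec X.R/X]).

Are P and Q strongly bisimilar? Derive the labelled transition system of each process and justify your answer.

P ~ Q

Reachable graph of P (4 states):
  u0 = a.a.(a.0 + 0\{a}) + 0 → -a-> u1
  u1 = a.(a.0 + 0\{a}) → -a-> u2
  u2 = a.0 + 0\{a} → -a-> u3
  u3 = 0 → stopped
Reachable graph of Q (4 states):
  v0 = a.a.(a.0 + 0\{a}) → -a-> v1
  v1 = a.(a.0 + 0\{a}) → -a-> v2
  v2 = a.0 + 0\{a} → -a-> v3
  v3 = 0 → stopped
Partition-refinement fixed point:
  B0 = {u0, v0}
  B1 = {u1, v1}
  B2 = {u2, v2}
  B3 = {u3, v3}
u0 ∈ B0, v0 ∈ B0 → same block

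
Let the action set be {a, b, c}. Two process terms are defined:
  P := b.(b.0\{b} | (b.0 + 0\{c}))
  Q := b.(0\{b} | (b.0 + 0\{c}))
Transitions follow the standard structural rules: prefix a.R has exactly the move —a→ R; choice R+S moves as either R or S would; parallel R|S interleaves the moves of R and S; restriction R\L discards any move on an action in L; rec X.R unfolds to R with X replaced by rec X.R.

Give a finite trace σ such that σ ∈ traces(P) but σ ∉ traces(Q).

bbb

Reachable graph of P (5 states):
  p0 = b.(b.0\{b} | (b.0 + 0\{c})) has moves —b→ p1
  p1 = b.0\{b} | (b.0 + 0\{c}) has moves —b→ p2, —b→ p3
  p2 = 0\{b} | (b.0 + 0\{c}) has moves —b→ p4
  p3 = b.0\{b} | 0 has moves —b→ p4
  p4 = 0\{b} | 0 has moves stopped
Reachable graph of Q (3 states):
  q0 = b.(0\{b} | (b.0 + 0\{c})) has moves —b→ q1
  q1 = 0\{b} | (b.0 + 0\{c}) has moves —b→ q2
  q2 = 0\{b} | 0 has moves stopped
Executing bbb from P (initial set {p0}):
  [1] b ⇒ {p1}
  [2] b ⇒ {p2, p3}
  [3] b ⇒ {p4}
  — P admits the full trace.
Executing bbb from Q (initial set {q0}):
  [1] b ⇒ {q1}
  [2] b ⇒ {q2}
  [3] b ⇒ no successor for Q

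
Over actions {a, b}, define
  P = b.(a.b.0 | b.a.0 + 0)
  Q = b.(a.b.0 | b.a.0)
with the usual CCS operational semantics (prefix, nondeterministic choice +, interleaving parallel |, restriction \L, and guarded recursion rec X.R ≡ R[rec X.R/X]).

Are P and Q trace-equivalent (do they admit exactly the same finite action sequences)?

LTS(P): 10 reachable states
  s0 = b.(a.b.0 | b.a.0 + 0) | =b=> s1
  s1 = a.b.0 | b.a.0 + 0 | =a=> s2, =b=> s3
  s2 = b.0 | b.a.0 | =b=> s4, =b=> s5
  s3 = a.b.0 | a.0 | =a=> s5, =a=> s6
  s4 = 0 | b.a.0 | =b=> s7
  s5 = b.0 | a.0 | =a=> s8, =b=> s7
  s6 = a.b.0 | 0 | =a=> s8
  s7 = 0 | a.0 | =a=> s9
  s8 = b.0 | 0 | =b=> s9
  s9 = 0 | 0 | ·
LTS(Q): 10 reachable states
  t0 = b.(a.b.0 | b.a.0) | =b=> t1
  t1 = a.b.0 | b.a.0 | =a=> t2, =b=> t3
  t2 = b.0 | b.a.0 | =b=> t4, =b=> t5
  t3 = a.b.0 | a.0 | =a=> t5, =a=> t6
  t4 = 0 | b.a.0 | =b=> t7
  t5 = b.0 | a.0 | =a=> t8, =b=> t7
  t6 = a.b.0 | 0 | =a=> t8
  t7 = 0 | a.0 | =a=> t9
  t8 = b.0 | 0 | =b=> t9
  t9 = 0 | 0 | ·
Bisimilarity quotient blocks:
  B0 = {s0, t0}
  B1 = {s1, t1}
  B2 = {s3, t3}
  B3 = {s5, t5}
  B4 = {s7, t7}
  B5 = {s9, t9}
  B6 = {s8, t8}
  B7 = {s6, t6}
  B8 = {s2, t2}
  B9 = {s4, t4}
s0 ∈ B0, t0 ∈ B0 → same block
Bisimilar ⇒ trace-equivalent.

YES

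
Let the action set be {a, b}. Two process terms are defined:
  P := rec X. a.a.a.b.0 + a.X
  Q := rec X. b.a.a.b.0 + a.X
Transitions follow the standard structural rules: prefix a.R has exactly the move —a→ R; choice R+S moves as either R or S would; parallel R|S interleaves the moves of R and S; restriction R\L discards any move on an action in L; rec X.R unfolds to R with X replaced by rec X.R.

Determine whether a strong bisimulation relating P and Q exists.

P's transition system — 5 states:
  m0 = rec X. a.a.a.b.0 + a.X | —a→ m0, —a→ m1
  m1 = a.a.b.0 | —a→ m2
  m2 = a.b.0 | —a→ m3
  m3 = b.0 | —b→ m4
  m4 = 0 | (no moves)
Q's transition system — 5 states:
  n0 = rec X. b.a.a.b.0 + a.X | —a→ n0, —b→ n1
  n1 = a.a.b.0 | —a→ n2
  n2 = a.b.0 | —a→ n3
  n3 = b.0 | —b→ n4
  n4 = 0 | (no moves)
Coarsest stable partition (strong bisimilarity classes):
  B0 = {m0}
  B1 = {m1, n1}
  B2 = {m2, n2}
  B3 = {m3, n3}
  B4 = {m4, n4}
  B5 = {n0}
m0 ∈ B0, n0 ∈ B5 → different blocks

not bisimilar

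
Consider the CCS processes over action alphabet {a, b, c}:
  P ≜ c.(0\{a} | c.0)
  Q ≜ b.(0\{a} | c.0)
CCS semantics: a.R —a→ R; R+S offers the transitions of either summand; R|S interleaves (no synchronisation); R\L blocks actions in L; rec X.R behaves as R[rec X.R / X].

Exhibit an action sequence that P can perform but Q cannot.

c

LTS(P): 3 reachable states
  m0 = c.(0\{a} | c.0) :: --c--▸ m1
  m1 = 0\{a} | c.0 :: --c--▸ m2
  m2 = 0\{a} | 0 :: (no moves)
LTS(Q): 3 reachable states
  n0 = b.(0\{a} | c.0) :: --b--▸ n1
  n1 = 0\{a} | c.0 :: --c--▸ n2
  n2 = 0\{a} | 0 :: (no moves)
Trace ⟨c⟩ through P, begin at {m0}:
  after c @ step 1: {m1}
  P completes σ.
Trace ⟨c⟩ through Q, begin at {n0}:
  after c @ step 1: no successor for Q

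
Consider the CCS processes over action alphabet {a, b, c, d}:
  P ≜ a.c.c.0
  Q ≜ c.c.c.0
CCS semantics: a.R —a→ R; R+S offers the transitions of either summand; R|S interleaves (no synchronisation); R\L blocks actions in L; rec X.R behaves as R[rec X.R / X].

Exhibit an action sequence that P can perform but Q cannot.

Reachable graph of P (4 states):
  s0 = a.c.c.0 ⊢ --a--▸ s1
  s1 = c.c.0 ⊢ --c--▸ s2
  s2 = c.0 ⊢ --c--▸ s3
  s3 = 0 ⊢ deadlocked
Reachable graph of Q (4 states):
  t0 = c.c.c.0 ⊢ --c--▸ t1
  t1 = c.c.0 ⊢ --c--▸ t2
  t2 = c.0 ⊢ --c--▸ t3
  t3 = 0 ⊢ deadlocked
Executing a from P (initial set {s0}):
  step 1 (a): {s1}
  — P admits the full trace.
Executing a from Q (initial set {t0}):
  step 1 (a): ∅ (Q stuck)

a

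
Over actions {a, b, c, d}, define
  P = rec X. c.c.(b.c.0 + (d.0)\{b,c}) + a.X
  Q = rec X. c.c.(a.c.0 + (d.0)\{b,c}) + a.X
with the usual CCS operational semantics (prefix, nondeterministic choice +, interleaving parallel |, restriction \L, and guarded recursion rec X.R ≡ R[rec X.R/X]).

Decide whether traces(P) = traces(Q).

traces(P) ≠ traces(Q) — witness ⟨ccb⟩

LTS(P): 6 reachable states
  s0 = rec X. c.c.(b.c.0 + (d.0)\{b,c}) + a.X → =a=> s0, =c=> s1
  s1 = c.(b.c.0 + (d.0)\{b,c}) → =c=> s2
  s2 = b.c.0 + (d.0)\{b,c} → =b=> s3, =d=> s4
  s3 = c.0 → =c=> s5
  s4 = 0\{b,c} → stopped
  s5 = 0 → stopped
LTS(Q): 6 reachable states
  t0 = rec X. c.c.(a.c.0 + (d.0)\{b,c}) + a.X → =a=> t0, =c=> t1
  t1 = c.(a.c.0 + (d.0)\{b,c}) → =c=> t2
  t2 = a.c.0 + (d.0)\{b,c} → =a=> t3, =d=> t4
  t3 = c.0 → =c=> t5
  t4 = 0\{b,c} → stopped
  t5 = 0 → stopped
Run σ = ⟨ccb⟩ on P: start {s0}
  after c @ step 1: {s1}
  after c @ step 2: {s2}
  after b @ step 3: {s3}
  ✓ P
Run σ = ⟨ccb⟩ on Q: start {t0}
  after c @ step 1: {t1}
  after c @ step 2: {t2}
  after b @ step 3: ∅  — Q cannot continue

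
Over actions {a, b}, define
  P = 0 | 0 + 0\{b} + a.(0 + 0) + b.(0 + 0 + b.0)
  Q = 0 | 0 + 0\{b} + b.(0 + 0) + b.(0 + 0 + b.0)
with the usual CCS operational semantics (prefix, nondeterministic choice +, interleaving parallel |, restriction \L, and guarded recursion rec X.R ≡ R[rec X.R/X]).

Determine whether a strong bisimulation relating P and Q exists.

Reachable graph of P (4 states):
  p0 = 0 | 0 + 0\{b} + a.(0 + 0) + b.(0 + 0 + b.0) | =a=> p1, =b=> p2
  p1 = 0 + 0 | (no moves)
  p2 = 0 + 0 + b.0 | =b=> p3
  p3 = 0 | (no moves)
Reachable graph of Q (4 states):
  q0 = 0 | 0 + 0\{b} + b.(0 + 0) + b.(0 + 0 + b.0) | =b=> q1, =b=> q2
  q1 = 0 + 0 | (no moves)
  q2 = 0 + 0 + b.0 | =b=> q3
  q3 = 0 | (no moves)
Partition-refinement fixed point:
  B0 = {p0}
  B1 = {p1, p3, q1, q3}
  B2 = {p2, q2}
  B3 = {q0}
p0 ∈ B0, q0 ∈ B3 → different blocks

P ≁ Q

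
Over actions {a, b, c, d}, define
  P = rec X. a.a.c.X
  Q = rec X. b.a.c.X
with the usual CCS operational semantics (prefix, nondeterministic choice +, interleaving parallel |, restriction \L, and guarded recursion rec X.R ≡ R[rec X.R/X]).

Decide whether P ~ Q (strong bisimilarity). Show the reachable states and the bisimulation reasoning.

NO

Reachable graph of P (3 states):
  u0 = rec X. a.a.c.X ⊢ -a-> u1
  u1 = a.c.(rec X. a.a.c.X) ⊢ -a-> u2
  u2 = c.(rec X. a.a.c.X) ⊢ -c-> u0
Reachable graph of Q (3 states):
  v0 = rec X. b.a.c.X ⊢ -b-> v1
  v1 = a.c.(rec X. b.a.c.X) ⊢ -a-> v2
  v2 = c.(rec X. b.a.c.X) ⊢ -c-> v0
Bisimilarity quotient blocks:
  B0 = {u0}
  B1 = {u1}
  B2 = {u2}
  B3 = {v0}
  B4 = {v1}
  B5 = {v2}
u0 ∈ B0, v0 ∈ B3 → different blocks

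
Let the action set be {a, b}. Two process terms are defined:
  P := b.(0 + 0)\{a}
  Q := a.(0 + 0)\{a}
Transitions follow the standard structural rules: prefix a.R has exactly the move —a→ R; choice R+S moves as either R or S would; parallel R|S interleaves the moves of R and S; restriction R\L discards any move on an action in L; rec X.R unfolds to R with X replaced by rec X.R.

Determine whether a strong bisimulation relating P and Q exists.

P ≁ Q

Reachable graph of P (2 states):
  p0 = b.(0 + 0)\{a} :: ··b··> p1
  p1 = (0 + 0)\{a} :: deadlocked
Reachable graph of Q (2 states):
  q0 = a.(0 + 0)\{a} :: ··a··> q1
  q1 = (0 + 0)\{a} :: deadlocked
Coarsest stable partition (strong bisimilarity classes):
  B0 = {p0}
  B1 = {p1, q1}
  B2 = {q0}
p0 ∈ B0, q0 ∈ B2 → different blocks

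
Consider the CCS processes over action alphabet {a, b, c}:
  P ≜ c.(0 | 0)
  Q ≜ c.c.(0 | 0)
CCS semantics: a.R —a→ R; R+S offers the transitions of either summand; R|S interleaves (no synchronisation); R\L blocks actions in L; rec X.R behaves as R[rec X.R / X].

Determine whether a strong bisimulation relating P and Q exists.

P ≁ Q

LTS(P): 2 reachable states
  s0 = c.(0 | 0) :: =c=> s1
  s1 = 0 | 0 :: stopped
LTS(Q): 3 reachable states
  t0 = c.c.(0 | 0) :: =c=> t1
  t1 = c.(0 | 0) :: =c=> t2
  t2 = 0 | 0 :: stopped
Coarsest stable partition (strong bisimilarity classes):
  B0 = {s0, t1}
  B1 = {s1, t2}
  B2 = {t0}
s0 ∈ B0, t0 ∈ B2 → different blocks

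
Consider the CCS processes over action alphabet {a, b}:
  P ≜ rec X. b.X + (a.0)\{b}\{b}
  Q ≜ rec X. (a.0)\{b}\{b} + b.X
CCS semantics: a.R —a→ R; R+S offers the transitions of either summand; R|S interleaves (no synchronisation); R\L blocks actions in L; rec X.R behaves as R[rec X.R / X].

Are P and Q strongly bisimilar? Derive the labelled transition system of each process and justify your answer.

Reachable graph of P (2 states):
  u0 = rec X. b.X + (a.0)\{b}\{b} | --a--▸ u1, --b--▸ u0
  u1 = 0\{b}\{b} | deadlocked
Reachable graph of Q (2 states):
  v0 = rec X. (a.0)\{b}\{b} + b.X | --a--▸ v1, --b--▸ v0
  v1 = 0\{b}\{b} | deadlocked
Partition-refinement fixed point:
  B0 = {u0, v0}
  B1 = {u1, v1}
u0 ∈ B0, v0 ∈ B0 → same block

YES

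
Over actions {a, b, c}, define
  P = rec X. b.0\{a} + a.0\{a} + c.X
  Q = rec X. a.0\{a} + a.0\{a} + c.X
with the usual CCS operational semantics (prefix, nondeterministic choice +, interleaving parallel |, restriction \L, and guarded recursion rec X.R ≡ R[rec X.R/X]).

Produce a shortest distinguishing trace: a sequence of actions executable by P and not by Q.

P's transition system — 2 states:
  s0 = rec X. b.0\{a} + a.0\{a} + c.X :: =a=> s1, =b=> s1, =c=> s0
  s1 = 0\{a} :: deadlocked
Q's transition system — 2 states:
  t0 = rec X. a.0\{a} + a.0\{a} + c.X :: =a=> t1, =c=> t0
  t1 = 0\{a} :: deadlocked
Trace ⟨b⟩ through P, begin at {s0}:
  [1] b ⇒ {s1}
  ✓ P
Trace ⟨b⟩ through Q, begin at {t0}:
  [1] b ⇒ ∅  — Q cannot continue

b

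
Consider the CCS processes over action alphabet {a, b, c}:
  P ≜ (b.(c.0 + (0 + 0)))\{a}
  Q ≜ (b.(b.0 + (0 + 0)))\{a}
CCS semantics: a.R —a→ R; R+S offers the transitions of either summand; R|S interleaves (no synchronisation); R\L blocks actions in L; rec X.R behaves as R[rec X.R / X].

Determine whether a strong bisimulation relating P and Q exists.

P ≁ Q

Reachable graph of P (3 states):
  p0 = (b.(c.0 + (0 + 0)))\{a} :: --b--▸ p1
  p1 = (c.0 + (0 + 0))\{a} :: --c--▸ p2
  p2 = 0\{a} :: stopped
Reachable graph of Q (3 states):
  q0 = (b.(b.0 + (0 + 0)))\{a} :: --b--▸ q1
  q1 = (b.0 + (0 + 0))\{a} :: --b--▸ q2
  q2 = 0\{a} :: stopped
Bisimilarity quotient blocks:
  B0 = {p0}
  B1 = {p1}
  B2 = {p2, q2}
  B3 = {q0}
  B4 = {q1}
p0 ∈ B0, q0 ∈ B3 → different blocks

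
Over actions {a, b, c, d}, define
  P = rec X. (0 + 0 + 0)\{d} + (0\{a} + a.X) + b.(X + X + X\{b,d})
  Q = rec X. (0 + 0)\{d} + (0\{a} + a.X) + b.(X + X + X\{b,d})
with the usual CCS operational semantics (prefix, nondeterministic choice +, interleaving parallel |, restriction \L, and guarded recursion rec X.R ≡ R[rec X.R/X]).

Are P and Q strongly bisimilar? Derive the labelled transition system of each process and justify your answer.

P's transition system — 3 states:
  p0 = rec X. (0 + 0 + 0)\{d} + (0\{a} + a.X) + b.(X + X + X\{b,d}) ⊢ =a=> p0, =b=> p1
  p1 = (rec X. (0 + 0 + 0)\{d} + (0\{a} + a.X) + b.(X + X + X\{b,d})) + (rec X. (0 + 0 + 0)\{d} + (0\{a} + a.X) + b.(X + X + X\{b,d})) + (rec X. (0 + 0 + 0)\{d} + (0\{a} + a.X) + b.(X + X + X\{b,d}))\{b,d} ⊢ =a=> p0, =a=> p2, =b=> p1
  p2 = (rec X. (0 + 0 + 0)\{d} + (0\{a} + a.X) + b.(X + X + X\{b,d}))\{b,d} ⊢ =a=> p2
Q's transition system — 3 states:
  q0 = rec X. (0 + 0)\{d} + (0\{a} + a.X) + b.(X + X + X\{b,d}) ⊢ =a=> q0, =b=> q1
  q1 = (rec X. (0 + 0)\{d} + (0\{a} + a.X) + b.(X + X + X\{b,d})) + (rec X. (0 + 0)\{d} + (0\{a} + a.X) + b.(X + X + X\{b,d})) + (rec X. (0 + 0)\{d} + (0\{a} + a.X) + b.(X + X + X\{b,d}))\{b,d} ⊢ =a=> q0, =a=> q2, =b=> q1
  q2 = (rec X. (0 + 0)\{d} + (0\{a} + a.X) + b.(X + X + X\{b,d}))\{b,d} ⊢ =a=> q2
Partition-refinement fixed point:
  B0 = {p0, q0}
  B1 = {p1, q1}
  B2 = {p2, q2}
p0 ∈ B0, q0 ∈ B0 → same block

P ~ Q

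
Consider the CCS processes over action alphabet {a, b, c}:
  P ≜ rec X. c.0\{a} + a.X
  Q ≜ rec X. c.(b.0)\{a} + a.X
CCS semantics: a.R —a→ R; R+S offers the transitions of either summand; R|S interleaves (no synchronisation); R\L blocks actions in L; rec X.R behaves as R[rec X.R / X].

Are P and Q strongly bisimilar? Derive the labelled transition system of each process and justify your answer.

P ≁ Q

LTS(P): 2 reachable states
  p0 = rec X. c.0\{a} + a.X | --a--▸ p0, --c--▸ p1
  p1 = 0\{a} | stopped
LTS(Q): 3 reachable states
  q0 = rec X. c.(b.0)\{a} + a.X | --a--▸ q0, --c--▸ q1
  q1 = (b.0)\{a} | --b--▸ q2
  q2 = 0\{a} | stopped
Partition-refinement fixed point:
  B0 = {p0}
  B1 = {p1, q2}
  B2 = {q0}
  B3 = {q1}
p0 ∈ B0, q0 ∈ B2 → different blocks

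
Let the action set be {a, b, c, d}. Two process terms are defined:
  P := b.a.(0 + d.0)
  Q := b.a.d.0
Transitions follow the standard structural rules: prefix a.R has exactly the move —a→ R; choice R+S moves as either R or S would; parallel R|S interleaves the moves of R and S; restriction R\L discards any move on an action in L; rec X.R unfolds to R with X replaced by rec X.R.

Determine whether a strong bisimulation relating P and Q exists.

LTS(P): 4 reachable states
  p0 = b.a.(0 + d.0) → ··b··> p1
  p1 = a.(0 + d.0) → ··a··> p2
  p2 = 0 + d.0 → ··d··> p3
  p3 = 0 → deadlocked
LTS(Q): 4 reachable states
  q0 = b.a.d.0 → ··b··> q1
  q1 = a.d.0 → ··a··> q2
  q2 = d.0 → ··d··> q3
  q3 = 0 → deadlocked
Partition-refinement fixed point:
  B0 = {p0, q0}
  B1 = {p1, q1}
  B2 = {p2, q2}
  B3 = {p3, q3}
p0 ∈ B0, q0 ∈ B0 → same block

P ~ Q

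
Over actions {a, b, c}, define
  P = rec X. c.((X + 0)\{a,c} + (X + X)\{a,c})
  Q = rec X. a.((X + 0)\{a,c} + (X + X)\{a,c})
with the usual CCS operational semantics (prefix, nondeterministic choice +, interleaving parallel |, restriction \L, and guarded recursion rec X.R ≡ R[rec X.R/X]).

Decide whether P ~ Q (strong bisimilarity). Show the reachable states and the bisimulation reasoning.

P ≁ Q

P's transition system — 2 states:
  p0 = rec X. c.((X + 0)\{a,c} + (X + X)\{a,c}) :: —c→ p1
  p1 = ((rec X. c.((X + 0)\{a,c} + (X + X)\{a,c})) + 0)\{a,c} + ((rec X. c.((X + 0)\{a,c} + (X + X)\{a,c})) + (rec X. c.((X + 0)\{a,c} + (X + X)\{a,c})))\{a,c} :: stopped
Q's transition system — 2 states:
  q0 = rec X. a.((X + 0)\{a,c} + (X + X)\{a,c}) :: —a→ q1
  q1 = ((rec X. a.((X + 0)\{a,c} + (X + X)\{a,c})) + 0)\{a,c} + ((rec X. a.((X + 0)\{a,c} + (X + X)\{a,c})) + (rec X. a.((X + 0)\{a,c} + (X + X)\{a,c})))\{a,c} :: stopped
Coarsest stable partition (strong bisimilarity classes):
  B0 = {p0}
  B1 = {p1, q1}
  B2 = {q0}
p0 ∈ B0, q0 ∈ B2 → different blocks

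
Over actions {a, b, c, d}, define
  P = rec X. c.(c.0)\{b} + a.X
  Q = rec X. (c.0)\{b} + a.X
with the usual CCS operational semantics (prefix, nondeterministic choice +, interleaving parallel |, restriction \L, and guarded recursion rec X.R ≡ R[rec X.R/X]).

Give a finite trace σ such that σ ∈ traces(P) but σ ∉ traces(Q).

cc

P's transition system — 3 states:
  u0 = rec X. c.(c.0)\{b} + a.X | -a-> u0, -c-> u1
  u1 = (c.0)\{b} | -c-> u2
  u2 = 0\{b} | deadlocked
Q's transition system — 2 states:
  v0 = rec X. (c.0)\{b} + a.X | -a-> v0, -c-> v1
  v1 = 0\{b} | deadlocked
Run σ = ⟨cc⟩ on P: start {u0}
  after c @ step 1: {u1}
  after c @ step 2: {u2}
  — P admits the full trace.
Run σ = ⟨cc⟩ on Q: start {v0}
  after c @ step 1: {v1}
  after c @ step 2: no successor for Q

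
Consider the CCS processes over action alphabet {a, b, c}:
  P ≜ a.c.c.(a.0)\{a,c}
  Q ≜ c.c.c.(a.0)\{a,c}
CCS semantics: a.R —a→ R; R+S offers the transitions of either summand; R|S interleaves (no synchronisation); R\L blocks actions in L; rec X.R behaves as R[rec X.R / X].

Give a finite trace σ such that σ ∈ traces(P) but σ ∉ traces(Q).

Reachable graph of P (4 states):
  s0 = a.c.c.(a.0)\{a,c} :: =a=> s1
  s1 = c.c.(a.0)\{a,c} :: =c=> s2
  s2 = c.(a.0)\{a,c} :: =c=> s3
  s3 = (a.0)\{a,c} :: ·
Reachable graph of Q (4 states):
  t0 = c.c.c.(a.0)\{a,c} :: =c=> t1
  t1 = c.c.(a.0)\{a,c} :: =c=> t2
  t2 = c.(a.0)\{a,c} :: =c=> t3
  t3 = (a.0)\{a,c} :: ·
Executing a from P (initial set {s0}):
  after a @ step 1: {s1}
  — P admits the full trace.
Executing a from Q (initial set {t0}):
  after a @ step 1: ∅  — Q cannot continue

a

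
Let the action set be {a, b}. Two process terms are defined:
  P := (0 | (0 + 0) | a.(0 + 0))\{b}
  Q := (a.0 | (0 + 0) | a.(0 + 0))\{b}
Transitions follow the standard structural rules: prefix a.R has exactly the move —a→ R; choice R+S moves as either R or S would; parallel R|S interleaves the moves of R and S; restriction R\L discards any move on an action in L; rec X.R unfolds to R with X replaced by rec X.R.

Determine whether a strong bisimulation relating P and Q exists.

Reachable graph of P (2 states):
  p0 = (0 | (0 + 0) | a.(0 + 0))\{b} | -a-> p1
  p1 = (0 | (0 + 0) | (0 + 0))\{b} | stopped
Reachable graph of Q (4 states):
  q0 = (a.0 | (0 + 0) | a.(0 + 0))\{b} | -a-> q1, -a-> q2
  q1 = (0 | (0 + 0) | a.(0 + 0))\{b} | -a-> q3
  q2 = (a.0 | (0 + 0) | (0 + 0))\{b} | -a-> q3
  q3 = (0 | (0 + 0) | (0 + 0))\{b} | stopped
Partition-refinement fixed point:
  B0 = {p0, q1, q2}
  B1 = {p1, q3}
  B2 = {q0}
p0 ∈ B0, q0 ∈ B2 → different blocks

not bisimilar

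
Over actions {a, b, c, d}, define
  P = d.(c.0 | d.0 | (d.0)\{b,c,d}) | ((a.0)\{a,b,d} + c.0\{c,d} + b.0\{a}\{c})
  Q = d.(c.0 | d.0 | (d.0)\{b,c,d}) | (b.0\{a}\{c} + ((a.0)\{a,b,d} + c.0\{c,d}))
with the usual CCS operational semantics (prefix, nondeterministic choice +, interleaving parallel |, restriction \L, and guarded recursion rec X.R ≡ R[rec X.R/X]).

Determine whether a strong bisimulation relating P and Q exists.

LTS(P): 15 reachable states
  m0 = d.(c.0 | d.0 | (d.0)\{b,c,d}) | ((a.0)\{a,b,d} + c.0\{c,d} + b.0\{a}\{c}) ⊢ -b-> m1, -c-> m2, -d-> m3
  m1 = d.(c.0 | d.0 | (d.0)\{b,c,d}) | 0\{a}\{c} ⊢ -d-> m4
  m2 = d.(c.0 | d.0 | (d.0)\{b,c,d}) | 0\{c,d} ⊢ -d-> m5
  m3 = c.0 | d.0 | (d.0)\{b,c,d} | ((a.0)\{a,b,d} + c.0\{c,d} + b.0\{a}\{c}) ⊢ -b-> m4, -c-> m5, -c-> m6, -d-> m7
  m4 = c.0 | d.0 | (d.0)\{b,c,d} | 0\{a}\{c} ⊢ -c-> m8, -d-> m9
  m5 = c.0 | d.0 | (d.0)\{b,c,d} | 0\{c,d} ⊢ -c-> m10, -d-> m11
  m6 = 0 | d.0 | (d.0)\{b,c,d} | ((a.0)\{a,b,d} + c.0\{c,d} + b.0\{a}\{c}) ⊢ -b-> m8, -c-> m10, -d-> m12
  m7 = c.0 | 0 | (d.0)\{b,c,d} | ((a.0)\{a,b,d} + c.0\{c,d} + b.0\{a}\{c}) ⊢ -b-> m9, -c-> m11, -c-> m12
  m8 = 0 | d.0 | (d.0)\{b,c,d} | 0\{a}\{c} ⊢ -d-> m13
  m9 = c.0 | 0 | (d.0)\{b,c,d} | 0\{a}\{c} ⊢ -c-> m13
  m10 = 0 | d.0 | (d.0)\{b,c,d} | 0\{c,d} ⊢ -d-> m14
  m11 = c.0 | 0 | (d.0)\{b,c,d} | 0\{c,d} ⊢ -c-> m14
  m12 = 0 | 0 | (d.0)\{b,c,d} | ((a.0)\{a,b,d} + c.0\{c,d} + b.0\{a}\{c}) ⊢ -b-> m13, -c-> m14
  m13 = 0 | 0 | (d.0)\{b,c,d} | 0\{a}\{c} ⊢ ·
  m14 = 0 | 0 | (d.0)\{b,c,d} | 0\{c,d} ⊢ ·
LTS(Q): 15 reachable states
  n0 = d.(c.0 | d.0 | (d.0)\{b,c,d}) | (b.0\{a}\{c} + ((a.0)\{a,b,d} + c.0\{c,d})) ⊢ -b-> n1, -c-> n2, -d-> n3
  n1 = d.(c.0 | d.0 | (d.0)\{b,c,d}) | 0\{a}\{c} ⊢ -d-> n4
  n2 = d.(c.0 | d.0 | (d.0)\{b,c,d}) | 0\{c,d} ⊢ -d-> n5
  n3 = c.0 | d.0 | (d.0)\{b,c,d} | (b.0\{a}\{c} + ((a.0)\{a,b,d} + c.0\{c,d})) ⊢ -b-> n4, -c-> n5, -c-> n6, -d-> n7
  n4 = c.0 | d.0 | (d.0)\{b,c,d} | 0\{a}\{c} ⊢ -c-> n8, -d-> n9
  n5 = c.0 | d.0 | (d.0)\{b,c,d} | 0\{c,d} ⊢ -c-> n10, -d-> n11
  n6 = 0 | d.0 | (d.0)\{b,c,d} | (b.0\{a}\{c} + ((a.0)\{a,b,d} + c.0\{c,d})) ⊢ -b-> n8, -c-> n10, -d-> n12
  n7 = c.0 | 0 | (d.0)\{b,c,d} | (b.0\{a}\{c} + ((a.0)\{a,b,d} + c.0\{c,d})) ⊢ -b-> n9, -c-> n11, -c-> n12
  n8 = 0 | d.0 | (d.0)\{b,c,d} | 0\{a}\{c} ⊢ -d-> n13
  n9 = c.0 | 0 | (d.0)\{b,c,d} | 0\{a}\{c} ⊢ -c-> n13
  n10 = 0 | d.0 | (d.0)\{b,c,d} | 0\{c,d} ⊢ -d-> n14
  n11 = c.0 | 0 | (d.0)\{b,c,d} | 0\{c,d} ⊢ -c-> n14
  n12 = 0 | 0 | (d.0)\{b,c,d} | (b.0\{a}\{c} + ((a.0)\{a,b,d} + c.0\{c,d})) ⊢ -b-> n13, -c-> n14
  n13 = 0 | 0 | (d.0)\{b,c,d} | 0\{a}\{c} ⊢ ·
  n14 = 0 | 0 | (d.0)\{b,c,d} | 0\{c,d} ⊢ ·
Coarsest stable partition (strong bisimilarity classes):
  B0 = {m0, n0}
  B1 = {m3, n3}
  B2 = {m7, n7}
  B3 = {m11, m9, n11, n9}
  B4 = {m13, m14, n13, n14}
  B5 = {m12, n12}
  B6 = {m6, n6}
  B7 = {m10, m8, n10, n8}
  B8 = {m4, m5, n4, n5}
  B9 = {m1, m2, n1, n2}
m0 ∈ B0, n0 ∈ B0 → same block

P ~ Q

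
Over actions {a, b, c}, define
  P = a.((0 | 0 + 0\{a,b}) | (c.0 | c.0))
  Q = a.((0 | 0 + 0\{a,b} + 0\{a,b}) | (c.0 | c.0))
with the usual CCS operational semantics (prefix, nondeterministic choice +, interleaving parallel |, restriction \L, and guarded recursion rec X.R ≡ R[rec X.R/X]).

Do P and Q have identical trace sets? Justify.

YES

P's transition system — 5 states:
  s0 = a.((0 | 0 + 0\{a,b}) | (c.0 | c.0)) :: --a--▸ s1
  s1 = (0 | 0 + 0\{a,b}) | (c.0 | c.0) :: --c--▸ s2, --c--▸ s3
  s2 = (0 | 0 + 0\{a,b}) | (0 | c.0) :: --c--▸ s4
  s3 = (0 | 0 + 0\{a,b}) | (c.0 | 0) :: --c--▸ s4
  s4 = (0 | 0 + 0\{a,b}) | (0 | 0) :: stopped
Q's transition system — 5 states:
  t0 = a.((0 | 0 + 0\{a,b} + 0\{a,b}) | (c.0 | c.0)) :: --a--▸ t1
  t1 = (0 | 0 + 0\{a,b} + 0\{a,b}) | (c.0 | c.0) :: --c--▸ t2, --c--▸ t3
  t2 = (0 | 0 + 0\{a,b} + 0\{a,b}) | (0 | c.0) :: --c--▸ t4
  t3 = (0 | 0 + 0\{a,b} + 0\{a,b}) | (c.0 | 0) :: --c--▸ t4
  t4 = (0 | 0 + 0\{a,b} + 0\{a,b}) | (0 | 0) :: stopped
Bisimilarity quotient blocks:
  B0 = {s0, t0}
  B1 = {s1, t1}
  B2 = {s2, s3, t2, t3}
  B3 = {s4, t4}
s0 ∈ B0, t0 ∈ B0 → same block
Bisimilar ⇒ trace-equivalent.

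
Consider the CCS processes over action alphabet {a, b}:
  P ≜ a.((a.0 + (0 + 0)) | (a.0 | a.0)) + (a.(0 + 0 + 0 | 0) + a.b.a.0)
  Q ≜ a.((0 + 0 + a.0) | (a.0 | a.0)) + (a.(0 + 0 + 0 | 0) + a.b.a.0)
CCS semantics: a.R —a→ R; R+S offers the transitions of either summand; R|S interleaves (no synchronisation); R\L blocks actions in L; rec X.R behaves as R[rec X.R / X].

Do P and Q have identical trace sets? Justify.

YES

P's transition system — 13 states:
  p0 = a.((a.0 + (0 + 0)) | (a.0 | a.0)) + (a.(0 + 0 + 0 | 0) + a.b.a.0) has moves ··a··> p1, ··a··> p2, ··a··> p3
  p1 = (a.0 + (0 + 0)) | (a.0 | a.0) has moves ··a··> p4, ··a··> p5, ··a··> p6
  p2 = 0 + 0 + 0 | 0 has moves ∅
  p3 = b.a.0 has moves ··b··> p7
  p4 = (a.0 + (0 + 0)) | (0 | a.0) has moves ··a··> p8, ··a··> p9
  p5 = (a.0 + (0 + 0)) | (a.0 | 0) has moves ··a··> p10, ··a··> p8
  p6 = 0 | (a.0 | a.0) has moves ··a··> p10, ··a··> p9
  p7 = a.0 has moves ··a··> p11
  p8 = (a.0 + (0 + 0)) | (0 | 0) has moves ··a··> p12
  p9 = 0 | (0 | a.0) has moves ··a··> p12
  p10 = 0 | (a.0 | 0) has moves ··a··> p12
  p11 = 0 has moves ∅
  p12 = 0 | (0 | 0) has moves ∅
Q's transition system — 13 states:
  q0 = a.((0 + 0 + a.0) | (a.0 | a.0)) + (a.(0 + 0 + 0 | 0) + a.b.a.0) has moves ··a··> q1, ··a··> q2, ··a··> q3
  q1 = (0 + 0 + a.0) | (a.0 | a.0) has moves ··a··> q4, ··a··> q5, ··a··> q6
  q2 = 0 + 0 + 0 | 0 has moves ∅
  q3 = b.a.0 has moves ··b··> q7
  q4 = (0 + 0 + a.0) | (0 | a.0) has moves ··a··> q8, ··a··> q9
  q5 = (0 + 0 + a.0) | (a.0 | 0) has moves ··a··> q10, ··a··> q8
  q6 = 0 | (a.0 | a.0) has moves ··a··> q10, ··a··> q9
  q7 = a.0 has moves ··a··> q11
  q8 = (0 + 0 + a.0) | (0 | 0) has moves ··a··> q12
  q9 = 0 | (0 | a.0) has moves ··a··> q12
  q10 = 0 | (a.0 | 0) has moves ··a··> q12
  q11 = 0 has moves ∅
  q12 = 0 | (0 | 0) has moves ∅
Partition-refinement fixed point:
  B0 = {p0, q0}
  B1 = {p11, p12, p2, q11, q12, q2}
  B2 = {p1, q1}
  B3 = {p4, p5, p6, q4, q5, q6}
  B4 = {p10, p7, p8, p9, q10, q7, q8, q9}
  B5 = {p3, q3}
p0 ∈ B0, q0 ∈ B0 → same block
Bisimilar ⇒ trace-equivalent.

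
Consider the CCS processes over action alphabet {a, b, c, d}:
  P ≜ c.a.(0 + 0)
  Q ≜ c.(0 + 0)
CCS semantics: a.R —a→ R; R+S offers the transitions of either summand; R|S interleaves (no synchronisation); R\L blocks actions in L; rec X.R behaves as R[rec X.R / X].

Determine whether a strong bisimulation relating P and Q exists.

not bisimilar

P's transition system — 3 states:
  s0 = c.a.(0 + 0) has moves =c=> s1
  s1 = a.(0 + 0) has moves =a=> s2
  s2 = 0 + 0 has moves ·
Q's transition system — 2 states:
  t0 = c.(0 + 0) has moves =c=> t1
  t1 = 0 + 0 has moves ·
Coarsest stable partition (strong bisimilarity classes):
  B0 = {s0}
  B1 = {s1}
  B2 = {s2, t1}
  B3 = {t0}
s0 ∈ B0, t0 ∈ B3 → different blocks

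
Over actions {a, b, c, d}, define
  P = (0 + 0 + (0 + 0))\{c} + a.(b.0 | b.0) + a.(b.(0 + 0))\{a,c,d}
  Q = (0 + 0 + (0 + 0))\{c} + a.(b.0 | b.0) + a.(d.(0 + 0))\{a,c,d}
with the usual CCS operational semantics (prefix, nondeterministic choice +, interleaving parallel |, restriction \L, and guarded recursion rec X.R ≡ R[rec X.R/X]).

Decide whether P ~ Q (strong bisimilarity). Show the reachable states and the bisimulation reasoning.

not bisimilar

Reachable graph of P (7 states):
  u0 = (0 + 0 + (0 + 0))\{c} + a.(b.0 | b.0) + a.(b.(0 + 0))\{a,c,d} has moves -a-> u1, -a-> u2
  u1 = (b.(0 + 0))\{a,c,d} has moves -b-> u3
  u2 = b.0 | b.0 has moves -b-> u4, -b-> u5
  u3 = (0 + 0)\{a,c,d} has moves ·
  u4 = 0 | b.0 has moves -b-> u6
  u5 = b.0 | 0 has moves -b-> u6
  u6 = 0 | 0 has moves ·
Reachable graph of Q (6 states):
  v0 = (0 + 0 + (0 + 0))\{c} + a.(b.0 | b.0) + a.(d.(0 + 0))\{a,c,d} has moves -a-> v1, -a-> v2
  v1 = (d.(0 + 0))\{a,c,d} has moves ·
  v2 = b.0 | b.0 has moves -b-> v3, -b-> v4
  v3 = 0 | b.0 has moves -b-> v5
  v4 = b.0 | 0 has moves -b-> v5
  v5 = 0 | 0 has moves ·
Coarsest stable partition (strong bisimilarity classes):
  B0 = {u0}
  B1 = {u2, v2}
  B2 = {u1, u4, u5, v3, v4}
  B3 = {u3, u6, v1, v5}
  B4 = {v0}
u0 ∈ B0, v0 ∈ B4 → different blocks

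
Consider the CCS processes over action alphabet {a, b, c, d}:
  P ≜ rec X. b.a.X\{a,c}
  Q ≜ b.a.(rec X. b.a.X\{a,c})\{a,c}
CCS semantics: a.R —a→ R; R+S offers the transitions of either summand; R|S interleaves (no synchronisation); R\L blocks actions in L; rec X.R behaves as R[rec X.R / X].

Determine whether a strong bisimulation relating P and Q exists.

bisimilar

LTS(P): 4 reachable states
  p0 = rec X. b.a.X\{a,c} ⊢ --b--▸ p1
  p1 = a.(rec X. b.a.X\{a,c})\{a,c} ⊢ --a--▸ p2
  p2 = (rec X. b.a.X\{a,c})\{a,c} ⊢ --b--▸ p3
  p3 = (a.(rec X. b.a.X\{a,c})\{a,c})\{a,c} ⊢ (no moves)
LTS(Q): 4 reachable states
  q0 = b.a.(rec X. b.a.X\{a,c})\{a,c} ⊢ --b--▸ q1
  q1 = a.(rec X. b.a.X\{a,c})\{a,c} ⊢ --a--▸ q2
  q2 = (rec X. b.a.X\{a,c})\{a,c} ⊢ --b--▸ q3
  q3 = (a.(rec X. b.a.X\{a,c})\{a,c})\{a,c} ⊢ (no moves)
Coarsest stable partition (strong bisimilarity classes):
  B0 = {p0, q0}
  B1 = {p1, q1}
  B2 = {p2, q2}
  B3 = {p3, q3}
p0 ∈ B0, q0 ∈ B0 → same block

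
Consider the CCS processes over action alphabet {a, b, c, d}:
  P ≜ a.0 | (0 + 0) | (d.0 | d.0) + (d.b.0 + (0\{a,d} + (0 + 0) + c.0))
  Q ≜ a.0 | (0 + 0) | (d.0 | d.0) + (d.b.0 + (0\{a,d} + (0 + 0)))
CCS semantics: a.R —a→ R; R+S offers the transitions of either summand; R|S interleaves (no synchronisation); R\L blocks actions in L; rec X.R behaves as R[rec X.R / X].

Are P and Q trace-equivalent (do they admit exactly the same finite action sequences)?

P's transition system — 10 states:
  s0 = a.0 | (0 + 0) | (d.0 | d.0) + (d.b.0 + (0\{a,d} + (0 + 0) + c.0)) has moves --a--▸ s1, --c--▸ s2, --d--▸ s3, --d--▸ s4, --d--▸ s5
  s1 = 0 | (0 + 0) | (d.0 | d.0) has moves --d--▸ s6, --d--▸ s7
  s2 = 0 has moves ·
  s3 = a.0 | (0 + 0) | (0 | d.0) has moves --a--▸ s6, --d--▸ s8
  s4 = a.0 | (0 + 0) | (d.0 | 0) has moves --a--▸ s7, --d--▸ s8
  s5 = b.0 has moves --b--▸ s2
  s6 = 0 | (0 + 0) | (0 | d.0) has moves --d--▸ s9
  s7 = 0 | (0 + 0) | (d.0 | 0) has moves --d--▸ s9
  s8 = a.0 | (0 + 0) | (0 | 0) has moves --a--▸ s9
  s9 = 0 | (0 + 0) | (0 | 0) has moves ·
Q's transition system — 10 states:
  t0 = a.0 | (0 + 0) | (d.0 | d.0) + (d.b.0 + (0\{a,d} + (0 + 0))) has moves --a--▸ t1, --d--▸ t2, --d--▸ t3, --d--▸ t4
  t1 = 0 | (0 + 0) | (d.0 | d.0) has moves --d--▸ t5, --d--▸ t6
  t2 = a.0 | (0 + 0) | (0 | d.0) has moves --a--▸ t5, --d--▸ t7
  t3 = a.0 | (0 + 0) | (d.0 | 0) has moves --a--▸ t6, --d--▸ t7
  t4 = b.0 has moves --b--▸ t8
  t5 = 0 | (0 + 0) | (0 | d.0) has moves --d--▸ t9
  t6 = 0 | (0 + 0) | (d.0 | 0) has moves --d--▸ t9
  t7 = a.0 | (0 + 0) | (0 | 0) has moves --a--▸ t9
  t8 = 0 has moves ·
  t9 = 0 | (0 + 0) | (0 | 0) has moves ·
Trace ⟨c⟩ through P, begin at {s0}:
  step 1 (c): {s2}
  — P admits the full trace.
Trace ⟨c⟩ through Q, begin at {t0}:
  step 1 (c): ∅  — Q cannot continue

NO — witness ⟨c⟩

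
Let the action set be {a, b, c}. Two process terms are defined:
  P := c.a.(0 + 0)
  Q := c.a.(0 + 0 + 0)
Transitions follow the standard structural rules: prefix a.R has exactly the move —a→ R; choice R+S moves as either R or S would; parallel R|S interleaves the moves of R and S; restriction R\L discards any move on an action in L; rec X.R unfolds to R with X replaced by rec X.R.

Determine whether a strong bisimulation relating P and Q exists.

P's transition system — 3 states:
  u0 = c.a.(0 + 0) ⊢ —c→ u1
  u1 = a.(0 + 0) ⊢ —a→ u2
  u2 = 0 + 0 ⊢ ∅
Q's transition system — 3 states:
  v0 = c.a.(0 + 0 + 0) ⊢ —c→ v1
  v1 = a.(0 + 0 + 0) ⊢ —a→ v2
  v2 = 0 + 0 + 0 ⊢ ∅
Partition-refinement fixed point:
  B0 = {u0, v0}
  B1 = {u1, v1}
  B2 = {u2, v2}
u0 ∈ B0, v0 ∈ B0 → same block

bisimilar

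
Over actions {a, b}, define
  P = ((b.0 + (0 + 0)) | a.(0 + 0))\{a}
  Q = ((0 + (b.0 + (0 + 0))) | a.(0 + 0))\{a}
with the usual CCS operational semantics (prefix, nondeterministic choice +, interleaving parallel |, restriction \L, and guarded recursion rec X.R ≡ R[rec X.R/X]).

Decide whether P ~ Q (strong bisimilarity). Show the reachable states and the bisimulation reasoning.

Reachable graph of P (2 states):
  p0 = ((b.0 + (0 + 0)) | a.(0 + 0))\{a} :: =b=> p1
  p1 = (0 | a.(0 + 0))\{a} :: ·
Reachable graph of Q (2 states):
  q0 = ((0 + (b.0 + (0 + 0))) | a.(0 + 0))\{a} :: =b=> q1
  q1 = (0 | a.(0 + 0))\{a} :: ·
Partition-refinement fixed point:
  B0 = {p0, q0}
  B1 = {p1, q1}
p0 ∈ B0, q0 ∈ B0 → same block

bisimilar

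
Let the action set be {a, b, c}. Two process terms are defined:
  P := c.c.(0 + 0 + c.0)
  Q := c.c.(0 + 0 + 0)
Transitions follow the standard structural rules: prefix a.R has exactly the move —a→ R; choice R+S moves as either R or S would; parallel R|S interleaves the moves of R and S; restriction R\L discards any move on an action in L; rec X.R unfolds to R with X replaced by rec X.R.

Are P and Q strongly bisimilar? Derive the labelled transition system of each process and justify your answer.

P's transition system — 4 states:
  m0 = c.c.(0 + 0 + c.0) → --c--▸ m1
  m1 = c.(0 + 0 + c.0) → --c--▸ m2
  m2 = 0 + 0 + c.0 → --c--▸ m3
  m3 = 0 → ∅
Q's transition system — 3 states:
  n0 = c.c.(0 + 0 + 0) → --c--▸ n1
  n1 = c.(0 + 0 + 0) → --c--▸ n2
  n2 = 0 + 0 + 0 → ∅
Bisimilarity quotient blocks:
  B0 = {m0}
  B1 = {m1, n0}
  B2 = {m2, n1}
  B3 = {m3, n2}
m0 ∈ B0, n0 ∈ B1 → different blocks

not bisimilar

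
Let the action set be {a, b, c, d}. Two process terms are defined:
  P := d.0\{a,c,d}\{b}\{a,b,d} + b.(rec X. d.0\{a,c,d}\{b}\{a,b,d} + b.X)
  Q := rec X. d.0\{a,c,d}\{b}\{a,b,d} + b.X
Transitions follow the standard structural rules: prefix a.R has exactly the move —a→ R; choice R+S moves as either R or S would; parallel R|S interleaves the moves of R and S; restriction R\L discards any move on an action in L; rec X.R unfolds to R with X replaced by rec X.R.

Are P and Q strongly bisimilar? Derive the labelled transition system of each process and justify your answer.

LTS(P): 3 reachable states
  p0 = d.0\{a,c,d}\{b}\{a,b,d} + b.(rec X. d.0\{a,c,d}\{b}\{a,b,d} + b.X) | --b--▸ p1, --d--▸ p2
  p1 = rec X. d.0\{a,c,d}\{b}\{a,b,d} + b.X | --b--▸ p1, --d--▸ p2
  p2 = 0\{a,c,d}\{b}\{a,b,d} | ·
LTS(Q): 2 reachable states
  q0 = rec X. d.0\{a,c,d}\{b}\{a,b,d} + b.X | --b--▸ q0, --d--▸ q1
  q1 = 0\{a,c,d}\{b}\{a,b,d} | ·
Partition-refinement fixed point:
  B0 = {p0, p1, q0}
  B1 = {p2, q1}
p0 ∈ B0, q0 ∈ B0 → same block

P ~ Q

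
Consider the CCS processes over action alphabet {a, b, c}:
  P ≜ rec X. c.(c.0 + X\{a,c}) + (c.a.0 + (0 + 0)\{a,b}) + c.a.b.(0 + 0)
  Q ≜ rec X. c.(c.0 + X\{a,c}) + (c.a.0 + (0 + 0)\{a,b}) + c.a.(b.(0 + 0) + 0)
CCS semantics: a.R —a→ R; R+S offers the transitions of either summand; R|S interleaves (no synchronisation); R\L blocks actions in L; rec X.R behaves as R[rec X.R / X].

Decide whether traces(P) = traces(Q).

traces(P) = traces(Q)

LTS(P): 7 reachable states
  s0 = rec X. c.(c.0 + X\{a,c}) + (c.a.0 + (0 + 0)\{a,b}) + c.a.b.(0 + 0) has moves =c=> s1, =c=> s2, =c=> s3
  s1 = a.0 has moves =a=> s4
  s2 = a.b.(0 + 0) has moves =a=> s5
  s3 = c.0 + (rec X. c.(c.0 + X\{a,c}) + (c.a.0 + (0 + 0)\{a,b}) + c.a.b.(0 + 0))\{a,c} has moves =c=> s4
  s4 = 0 has moves ∅
  s5 = b.(0 + 0) has moves =b=> s6
  s6 = 0 + 0 has moves ∅
LTS(Q): 7 reachable states
  t0 = rec X. c.(c.0 + X\{a,c}) + (c.a.0 + (0 + 0)\{a,b}) + c.a.(b.(0 + 0) + 0) has moves =c=> t1, =c=> t2, =c=> t3
  t1 = a.(b.(0 + 0) + 0) has moves =a=> t4
  t2 = a.0 has moves =a=> t5
  t3 = c.0 + (rec X. c.(c.0 + X\{a,c}) + (c.a.0 + (0 + 0)\{a,b}) + c.a.(b.(0 + 0) + 0))\{a,c} has moves =c=> t5
  t4 = b.(0 + 0) + 0 has moves =b=> t6
  t5 = 0 has moves ∅
  t6 = 0 + 0 has moves ∅
Partition-refinement fixed point:
  B0 = {s0, t0}
  B1 = {s2, t1}
  B2 = {s5, t4}
  B3 = {s4, s6, t5, t6}
  B4 = {s3, t3}
  B5 = {s1, t2}
s0 ∈ B0, t0 ∈ B0 → same block
Bisimilar ⇒ trace-equivalent.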